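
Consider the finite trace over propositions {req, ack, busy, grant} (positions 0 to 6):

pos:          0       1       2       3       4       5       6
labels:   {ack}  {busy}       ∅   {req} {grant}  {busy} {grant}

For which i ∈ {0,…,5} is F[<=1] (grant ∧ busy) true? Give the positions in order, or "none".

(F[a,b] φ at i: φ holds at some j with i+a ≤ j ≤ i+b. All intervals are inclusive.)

Evaluate at each i in [0,5]:
  i=0: ✗ (none in [0,1])
  i=1: ✗ (none in [1,2])
  i=2: ✗ (none in [2,3])
  i=3: ✗ (none in [3,4])
  i=4: ✗ (none in [4,5])
  i=5: ✗ (none in [5,6])

none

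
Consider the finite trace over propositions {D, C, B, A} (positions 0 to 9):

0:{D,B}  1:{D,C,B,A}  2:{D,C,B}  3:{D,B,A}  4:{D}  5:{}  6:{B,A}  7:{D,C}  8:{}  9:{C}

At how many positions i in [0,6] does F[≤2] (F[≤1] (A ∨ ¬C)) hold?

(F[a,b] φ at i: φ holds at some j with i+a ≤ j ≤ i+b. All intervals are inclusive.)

Evaluate at each i in [0,6]:
  i=0: ✓ (witness j=0)
  i=1: ✓ (witness j=1)
  i=2: ✓ (witness j=2)
  i=3: ✓ (witness j=3)
  i=4: ✓ (witness j=4)
  i=5: ✓ (witness j=5)
  i=6: ✓ (witness j=6)
Positions where it holds: {0, 1, 2, 3, 4, 5, 6} → 7.

7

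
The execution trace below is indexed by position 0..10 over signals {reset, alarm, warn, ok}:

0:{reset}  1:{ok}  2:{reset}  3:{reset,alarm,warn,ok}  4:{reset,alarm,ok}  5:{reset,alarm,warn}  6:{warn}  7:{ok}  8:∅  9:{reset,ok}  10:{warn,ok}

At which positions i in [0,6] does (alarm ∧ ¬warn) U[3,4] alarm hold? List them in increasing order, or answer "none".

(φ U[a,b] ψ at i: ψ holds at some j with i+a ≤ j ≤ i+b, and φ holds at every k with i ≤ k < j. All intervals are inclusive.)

Evaluate at each i in [0,6]:
  i=0: ✗ (lhs fails at k=0 before rhs at j=3)
  i=1: ✗ (lhs fails at k=1 before rhs at j=4)
  i=2: ✗ (lhs fails at k=2 before rhs at j=5)
  i=3: ✗ (no rhs in [6,7])
  i=4: ✗ (no rhs in [7,8])
  i=5: ✗ (no rhs in [8,9])
  i=6: ✗ (no rhs in [9,10])

none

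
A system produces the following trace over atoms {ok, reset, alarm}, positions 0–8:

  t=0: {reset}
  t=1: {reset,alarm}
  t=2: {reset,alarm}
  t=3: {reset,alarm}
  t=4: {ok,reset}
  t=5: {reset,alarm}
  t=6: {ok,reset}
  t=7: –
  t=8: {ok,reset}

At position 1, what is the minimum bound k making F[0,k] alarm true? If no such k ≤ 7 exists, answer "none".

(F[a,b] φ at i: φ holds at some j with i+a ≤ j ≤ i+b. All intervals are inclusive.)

Scan j = 1,2,… for alarm:
  j=1: holds
First hit at j=1, so smallest k = 1-1 = 0.

0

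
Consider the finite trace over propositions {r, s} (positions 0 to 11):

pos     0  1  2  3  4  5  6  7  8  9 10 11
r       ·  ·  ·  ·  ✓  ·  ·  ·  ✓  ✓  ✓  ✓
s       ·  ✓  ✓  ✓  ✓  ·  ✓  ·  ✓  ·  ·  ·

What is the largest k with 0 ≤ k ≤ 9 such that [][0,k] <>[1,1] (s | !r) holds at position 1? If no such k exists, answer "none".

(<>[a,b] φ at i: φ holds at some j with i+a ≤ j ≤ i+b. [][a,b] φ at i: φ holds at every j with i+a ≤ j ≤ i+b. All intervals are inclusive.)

6

<>[1,1] (s | !r) must hold from j=1 onward; find where it first fails.
  j=1: holds
  j=2: holds
  j=3: holds
  j=4: holds
  j=5: holds
  j=6: holds
  j=7: holds
  j=8: fails
Holds on [1,7], so largest k = 6.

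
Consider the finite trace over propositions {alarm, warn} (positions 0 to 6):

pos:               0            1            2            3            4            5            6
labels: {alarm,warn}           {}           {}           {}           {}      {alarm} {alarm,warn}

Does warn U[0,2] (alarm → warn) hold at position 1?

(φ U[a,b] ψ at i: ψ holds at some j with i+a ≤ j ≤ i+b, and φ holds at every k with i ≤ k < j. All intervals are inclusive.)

Need some j in [1,3] with (alarm → warn), and warn at every k in [1,j-1].
  j=1: (alarm → warn) holds; no prefix to check → satisfied.

Holds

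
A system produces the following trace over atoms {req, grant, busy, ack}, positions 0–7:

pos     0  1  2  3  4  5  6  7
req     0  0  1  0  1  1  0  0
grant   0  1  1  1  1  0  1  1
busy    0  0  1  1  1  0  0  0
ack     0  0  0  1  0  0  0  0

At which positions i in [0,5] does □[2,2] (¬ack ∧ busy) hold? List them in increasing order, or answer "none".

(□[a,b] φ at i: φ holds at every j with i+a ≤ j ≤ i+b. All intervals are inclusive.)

0, 2

Evaluate at each i in [0,5]:
  i=0: ✓ (all of [2,2])
  i=1: ✗ (fails at j=3)
  i=2: ✓ (all of [4,4])
  i=3: ✗ (fails at j=5)
  i=4: ✗ (fails at j=6)
  i=5: ✗ (fails at j=7)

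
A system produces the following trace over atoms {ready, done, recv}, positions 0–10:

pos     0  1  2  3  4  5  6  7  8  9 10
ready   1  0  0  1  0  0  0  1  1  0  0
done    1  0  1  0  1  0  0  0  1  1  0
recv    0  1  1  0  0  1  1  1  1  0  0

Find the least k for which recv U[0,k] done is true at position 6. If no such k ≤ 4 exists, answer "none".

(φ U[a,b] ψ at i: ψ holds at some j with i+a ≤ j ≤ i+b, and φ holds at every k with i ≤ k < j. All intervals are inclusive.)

Need earliest j ≥ 6 with done, and recv at every k in [6,j-1].
  j=6: rhs fails.
  j=7: rhs fails.
  j=8: rhs holds; lhs holds on [6,7]. k = 2.

2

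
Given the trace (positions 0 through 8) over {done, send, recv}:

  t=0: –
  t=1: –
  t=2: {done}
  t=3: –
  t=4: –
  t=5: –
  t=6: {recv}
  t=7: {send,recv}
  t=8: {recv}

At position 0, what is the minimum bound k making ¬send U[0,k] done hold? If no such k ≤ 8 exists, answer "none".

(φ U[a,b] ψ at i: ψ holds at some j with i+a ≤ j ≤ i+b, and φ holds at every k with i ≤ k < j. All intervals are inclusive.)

Need earliest j ≥ 0 with done, and ¬send at every k in [0,j-1].
  j=0: rhs fails.
  j=1: rhs fails.
  j=2: rhs holds; lhs holds on [0,1]. k = 2.

2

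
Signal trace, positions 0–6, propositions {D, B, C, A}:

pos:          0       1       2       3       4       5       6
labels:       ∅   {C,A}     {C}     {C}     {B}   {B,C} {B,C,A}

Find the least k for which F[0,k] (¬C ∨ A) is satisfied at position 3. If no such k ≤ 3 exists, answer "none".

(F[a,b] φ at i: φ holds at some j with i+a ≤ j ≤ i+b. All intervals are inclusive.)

1

Scan j = 3,4,… for (¬C ∨ A):
  j=3: fails
  j=4: holds
First hit at j=4, so smallest k = 4-3 = 1.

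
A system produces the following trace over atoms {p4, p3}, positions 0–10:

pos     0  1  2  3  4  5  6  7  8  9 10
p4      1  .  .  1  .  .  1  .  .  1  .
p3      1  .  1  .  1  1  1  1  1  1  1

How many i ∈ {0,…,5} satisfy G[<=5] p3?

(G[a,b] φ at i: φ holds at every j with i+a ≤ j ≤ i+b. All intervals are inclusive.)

2

Evaluate at each i in [0,5]:
  i=0: ✗ (fails at j=1)
  i=1: ✗ (fails at j=1)
  i=2: ✗ (fails at j=3)
  i=3: ✗ (fails at j=3)
  i=4: ✓ (all of [4,9])
  i=5: ✓ (all of [5,10])
Positions where it holds: {4, 5} → 2.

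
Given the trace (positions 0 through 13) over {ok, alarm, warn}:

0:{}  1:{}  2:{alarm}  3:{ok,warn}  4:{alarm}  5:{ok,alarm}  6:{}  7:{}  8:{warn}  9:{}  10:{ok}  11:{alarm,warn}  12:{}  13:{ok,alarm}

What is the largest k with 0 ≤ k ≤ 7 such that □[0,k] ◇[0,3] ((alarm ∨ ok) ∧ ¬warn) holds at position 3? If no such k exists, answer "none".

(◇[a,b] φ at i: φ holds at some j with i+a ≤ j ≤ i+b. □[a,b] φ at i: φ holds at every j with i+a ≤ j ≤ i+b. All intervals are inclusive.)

◇[0,3] ((alarm ∨ ok) ∧ ¬warn) must hold from j=3 onward; find where it first fails.
  j=3: holds
  j=4: holds
  j=5: holds
  j=6: fails
Holds on [3,5], so largest k = 2.

2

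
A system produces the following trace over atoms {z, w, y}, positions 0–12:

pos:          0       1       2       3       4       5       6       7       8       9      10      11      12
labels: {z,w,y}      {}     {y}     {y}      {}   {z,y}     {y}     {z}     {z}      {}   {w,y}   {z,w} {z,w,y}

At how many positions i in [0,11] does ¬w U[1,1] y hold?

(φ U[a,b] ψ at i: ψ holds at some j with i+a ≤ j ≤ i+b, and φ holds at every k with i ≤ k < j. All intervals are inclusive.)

Evaluate at each i in [0,11]:
  i=0: ✗ (no rhs in [1,1])
  i=1: ✓ (rhs at j=2; lhs holds on [1,1])
  i=2: ✓ (rhs at j=3; lhs holds on [2,2])
  i=3: ✗ (no rhs in [4,4])
  i=4: ✓ (rhs at j=5; lhs holds on [4,4])
  i=5: ✓ (rhs at j=6; lhs holds on [5,5])
  i=6: ✗ (no rhs in [7,7])
  i=7: ✗ (no rhs in [8,8])
  i=8: ✗ (no rhs in [9,9])
  i=9: ✓ (rhs at j=10; lhs holds on [9,9])
  i=10: ✗ (no rhs in [11,11])
  i=11: ✗ (lhs fails at k=11 before rhs at j=12)
Positions where it holds: {1, 2, 4, 5, 9} → 5.

5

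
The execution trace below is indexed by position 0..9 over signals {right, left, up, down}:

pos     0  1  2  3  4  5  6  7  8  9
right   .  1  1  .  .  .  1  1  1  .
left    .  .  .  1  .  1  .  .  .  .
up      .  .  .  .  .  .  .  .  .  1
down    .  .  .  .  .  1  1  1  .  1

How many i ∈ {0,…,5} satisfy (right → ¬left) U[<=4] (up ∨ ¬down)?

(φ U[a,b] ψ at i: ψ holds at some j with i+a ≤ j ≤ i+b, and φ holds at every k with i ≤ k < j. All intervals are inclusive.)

6

Evaluate at each i in [0,5]:
  i=0: ✓ (rhs at j=0)
  i=1: ✓ (rhs at j=1)
  i=2: ✓ (rhs at j=2)
  i=3: ✓ (rhs at j=3)
  i=4: ✓ (rhs at j=4)
  i=5: ✓ (rhs at j=8; lhs holds on [5,7])
Positions where it holds: {0, 1, 2, 3, 4, 5} → 6.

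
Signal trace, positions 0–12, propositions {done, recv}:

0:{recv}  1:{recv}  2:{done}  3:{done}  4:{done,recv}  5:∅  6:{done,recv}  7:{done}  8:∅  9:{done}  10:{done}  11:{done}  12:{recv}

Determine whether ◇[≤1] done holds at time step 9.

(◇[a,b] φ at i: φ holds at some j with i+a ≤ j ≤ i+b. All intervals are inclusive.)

Holds

Check done at each j in [9,10]:
  j=9: true
  j=10: true
Found at j=9 → formula holds.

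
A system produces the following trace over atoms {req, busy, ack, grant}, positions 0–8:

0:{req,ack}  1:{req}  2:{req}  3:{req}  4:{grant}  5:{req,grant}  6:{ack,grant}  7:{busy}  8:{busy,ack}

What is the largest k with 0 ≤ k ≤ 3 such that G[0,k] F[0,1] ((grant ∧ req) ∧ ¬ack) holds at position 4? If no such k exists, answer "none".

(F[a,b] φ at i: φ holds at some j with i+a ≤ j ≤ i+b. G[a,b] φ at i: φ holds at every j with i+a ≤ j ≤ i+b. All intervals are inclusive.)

1

F[0,1] ((grant ∧ req) ∧ ¬ack) must hold from j=4 onward; find where it first fails.
  j=4: holds
  j=5: holds
  j=6: fails
Holds on [4,5], so largest k = 1.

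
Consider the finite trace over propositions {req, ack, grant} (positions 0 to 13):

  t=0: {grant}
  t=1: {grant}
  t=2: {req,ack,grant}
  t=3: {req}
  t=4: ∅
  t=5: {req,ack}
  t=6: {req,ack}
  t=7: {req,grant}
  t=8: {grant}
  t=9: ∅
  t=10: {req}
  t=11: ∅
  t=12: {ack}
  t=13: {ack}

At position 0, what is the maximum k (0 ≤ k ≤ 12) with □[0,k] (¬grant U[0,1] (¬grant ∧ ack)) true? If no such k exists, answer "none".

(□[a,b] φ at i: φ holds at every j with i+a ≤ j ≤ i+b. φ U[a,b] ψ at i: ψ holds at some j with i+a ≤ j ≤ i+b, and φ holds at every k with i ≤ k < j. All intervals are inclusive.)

none

(¬grant U[0,1] (¬grant ∧ ack)) must hold from j=0 onward; find where it first fails.
  j=0: fails → no k works.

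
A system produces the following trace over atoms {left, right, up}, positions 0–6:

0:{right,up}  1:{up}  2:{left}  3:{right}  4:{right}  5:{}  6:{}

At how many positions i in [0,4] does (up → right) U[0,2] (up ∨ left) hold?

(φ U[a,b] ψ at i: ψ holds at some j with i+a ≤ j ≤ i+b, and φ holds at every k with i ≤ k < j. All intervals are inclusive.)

3

Evaluate at each i in [0,4]:
  i=0: ✓ (rhs at j=0)
  i=1: ✓ (rhs at j=1)
  i=2: ✓ (rhs at j=2)
  i=3: ✗ (no rhs in [3,5])
  i=4: ✗ (no rhs in [4,6])
Positions where it holds: {0, 1, 2} → 3.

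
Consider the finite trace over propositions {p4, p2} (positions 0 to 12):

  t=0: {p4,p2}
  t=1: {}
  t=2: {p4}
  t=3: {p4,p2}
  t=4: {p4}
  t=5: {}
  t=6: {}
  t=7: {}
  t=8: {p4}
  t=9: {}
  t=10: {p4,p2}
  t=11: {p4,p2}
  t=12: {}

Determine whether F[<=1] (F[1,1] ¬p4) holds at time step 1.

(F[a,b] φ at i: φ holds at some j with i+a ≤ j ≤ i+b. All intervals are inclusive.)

Check F[1,1] ¬p4 at each j in [1,2]:
  j=1: fails (none in [2,2])
  j=2: fails (none in [3,3])
No position in the window satisfies it → formula fails.

Does not hold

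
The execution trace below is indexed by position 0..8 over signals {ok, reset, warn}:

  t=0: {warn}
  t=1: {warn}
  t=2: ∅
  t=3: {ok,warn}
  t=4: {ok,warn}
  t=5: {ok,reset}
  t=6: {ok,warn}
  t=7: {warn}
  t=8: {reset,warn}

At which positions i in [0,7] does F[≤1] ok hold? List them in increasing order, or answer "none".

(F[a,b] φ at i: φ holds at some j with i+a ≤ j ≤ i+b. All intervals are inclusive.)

Evaluate at each i in [0,7]:
  i=0: ✗ (none in [0,1])
  i=1: ✗ (none in [1,2])
  i=2: ✓ (witness j=3)
  i=3: ✓ (witness j=3)
  i=4: ✓ (witness j=4)
  i=5: ✓ (witness j=5)
  i=6: ✓ (witness j=6)
  i=7: ✗ (none in [7,8])

2, 3, 4, 5, 6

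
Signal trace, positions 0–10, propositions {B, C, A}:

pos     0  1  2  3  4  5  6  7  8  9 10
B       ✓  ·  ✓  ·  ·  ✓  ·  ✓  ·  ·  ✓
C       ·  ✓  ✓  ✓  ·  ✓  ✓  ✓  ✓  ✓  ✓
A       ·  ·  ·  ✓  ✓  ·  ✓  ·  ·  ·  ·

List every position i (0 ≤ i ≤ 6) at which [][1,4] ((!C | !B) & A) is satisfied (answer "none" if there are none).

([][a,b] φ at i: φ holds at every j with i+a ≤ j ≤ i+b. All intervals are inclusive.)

Evaluate at each i in [0,6]:
  i=0: ✗ (fails at j=1)
  i=1: ✗ (fails at j=2)
  i=2: ✗ (fails at j=5)
  i=3: ✗ (fails at j=5)
  i=4: ✗ (fails at j=5)
  i=5: ✗ (fails at j=7)
  i=6: ✗ (fails at j=7)

none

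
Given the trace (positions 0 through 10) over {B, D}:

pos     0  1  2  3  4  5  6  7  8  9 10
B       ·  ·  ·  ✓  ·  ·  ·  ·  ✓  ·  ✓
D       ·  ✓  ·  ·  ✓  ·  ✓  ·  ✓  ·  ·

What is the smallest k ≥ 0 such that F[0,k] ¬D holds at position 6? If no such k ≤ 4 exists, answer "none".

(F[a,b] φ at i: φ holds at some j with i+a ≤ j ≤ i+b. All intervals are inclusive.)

1

Scan j = 6,7,… for ¬D:
  j=6: fails
  j=7: holds
First hit at j=7, so smallest k = 7-6 = 1.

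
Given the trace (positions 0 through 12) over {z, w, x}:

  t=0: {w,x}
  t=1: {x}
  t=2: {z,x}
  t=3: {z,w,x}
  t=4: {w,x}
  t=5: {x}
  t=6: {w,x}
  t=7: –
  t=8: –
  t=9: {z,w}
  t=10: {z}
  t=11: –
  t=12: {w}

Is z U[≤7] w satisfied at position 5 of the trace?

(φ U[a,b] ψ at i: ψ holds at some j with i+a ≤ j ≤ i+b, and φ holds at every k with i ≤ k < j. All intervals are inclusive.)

Does not hold

Need some j in [5,12] with w, and z at every k in [5,j-1].
  j=5: w false.
  j=6: w holds, but z fails at k=5 → not this j.
  j=7: w false.
  j=8: w false.
  j=9: w holds, but z fails at k=5 → not this j.
  j=10: w false.
  j=11: w false.
  j=12: w holds, but z fails at k=5 → not this j.
No j in the window works → until fails.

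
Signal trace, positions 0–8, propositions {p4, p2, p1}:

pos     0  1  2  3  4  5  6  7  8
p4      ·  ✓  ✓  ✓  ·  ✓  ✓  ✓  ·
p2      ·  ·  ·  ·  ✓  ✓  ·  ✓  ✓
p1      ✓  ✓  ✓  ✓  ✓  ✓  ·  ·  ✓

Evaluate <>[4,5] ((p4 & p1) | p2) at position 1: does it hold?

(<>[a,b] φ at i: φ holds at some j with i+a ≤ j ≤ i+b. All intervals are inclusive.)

Holds

Check ((p4 & p1) | p2) at each j in [5,6]:
  j=5: true
  j=6: false
Found at j=5 → formula holds.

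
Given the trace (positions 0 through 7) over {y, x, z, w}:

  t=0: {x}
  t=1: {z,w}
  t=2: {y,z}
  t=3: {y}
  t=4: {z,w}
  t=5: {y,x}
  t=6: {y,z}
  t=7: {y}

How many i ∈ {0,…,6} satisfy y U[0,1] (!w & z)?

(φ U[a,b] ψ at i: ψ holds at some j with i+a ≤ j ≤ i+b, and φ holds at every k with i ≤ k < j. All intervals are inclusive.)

Evaluate at each i in [0,6]:
  i=0: ✗ (no rhs in [0,1])
  i=1: ✗ (lhs fails at k=1 before rhs at j=2)
  i=2: ✓ (rhs at j=2)
  i=3: ✗ (no rhs in [3,4])
  i=4: ✗ (no rhs in [4,5])
  i=5: ✓ (rhs at j=6; lhs holds on [5,5])
  i=6: ✓ (rhs at j=6)
Positions where it holds: {2, 5, 6} → 3.

3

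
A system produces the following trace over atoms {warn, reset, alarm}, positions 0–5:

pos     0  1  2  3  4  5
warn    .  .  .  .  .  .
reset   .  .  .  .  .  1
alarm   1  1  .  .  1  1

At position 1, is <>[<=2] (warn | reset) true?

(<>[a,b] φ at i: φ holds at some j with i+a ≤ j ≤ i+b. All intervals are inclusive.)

No

Check (warn | reset) at each j in [1,3]:
  j=1: false
  j=2: false
  j=3: false
No position in the window satisfies it → formula fails.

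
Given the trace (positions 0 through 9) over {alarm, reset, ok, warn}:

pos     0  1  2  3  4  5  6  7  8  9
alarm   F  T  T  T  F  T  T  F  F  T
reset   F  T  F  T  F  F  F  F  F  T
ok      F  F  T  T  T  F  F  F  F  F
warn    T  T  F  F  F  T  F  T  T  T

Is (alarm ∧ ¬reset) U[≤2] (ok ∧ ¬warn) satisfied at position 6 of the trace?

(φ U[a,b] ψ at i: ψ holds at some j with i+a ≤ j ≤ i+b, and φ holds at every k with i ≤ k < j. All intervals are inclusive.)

Does not hold

Need some j in [6,8] with (ok ∧ ¬warn), and (alarm ∧ ¬reset) at every k in [6,j-1].
  j=6: (ok ∧ ¬warn) false.
  j=7: (ok ∧ ¬warn) false.
  j=8: (ok ∧ ¬warn) false.
No j in the window works → until fails.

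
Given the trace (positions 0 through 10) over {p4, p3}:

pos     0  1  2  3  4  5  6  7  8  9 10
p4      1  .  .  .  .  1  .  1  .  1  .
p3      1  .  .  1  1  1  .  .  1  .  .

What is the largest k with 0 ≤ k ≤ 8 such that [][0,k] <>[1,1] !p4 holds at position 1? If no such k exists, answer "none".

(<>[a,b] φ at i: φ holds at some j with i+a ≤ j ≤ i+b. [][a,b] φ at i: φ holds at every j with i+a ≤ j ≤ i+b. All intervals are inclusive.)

2

<>[1,1] !p4 must hold from j=1 onward; find where it first fails.
  j=1: holds
  j=2: holds
  j=3: holds
  j=4: fails
Holds on [1,3], so largest k = 2.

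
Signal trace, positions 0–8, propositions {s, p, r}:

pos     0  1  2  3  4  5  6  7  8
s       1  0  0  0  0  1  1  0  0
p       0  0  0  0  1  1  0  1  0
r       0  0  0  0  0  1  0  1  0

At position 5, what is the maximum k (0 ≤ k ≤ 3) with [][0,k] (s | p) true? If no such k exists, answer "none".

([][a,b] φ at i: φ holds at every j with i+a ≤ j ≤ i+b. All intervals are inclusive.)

(s | p) must hold from j=5 onward; find where it first fails.
  j=5: holds
  j=6: holds
  j=7: holds
  j=8: fails
Holds on [5,7], so largest k = 2.

2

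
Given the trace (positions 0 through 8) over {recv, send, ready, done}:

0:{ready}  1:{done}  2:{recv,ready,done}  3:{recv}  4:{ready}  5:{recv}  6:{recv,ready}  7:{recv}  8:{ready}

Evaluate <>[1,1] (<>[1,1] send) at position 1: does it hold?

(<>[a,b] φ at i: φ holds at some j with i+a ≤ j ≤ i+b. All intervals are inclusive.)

Does not hold

Check <>[1,1] send at each j in [2,2]:
  j=2: fails (none in [3,3])
No position in the window satisfies it → formula fails.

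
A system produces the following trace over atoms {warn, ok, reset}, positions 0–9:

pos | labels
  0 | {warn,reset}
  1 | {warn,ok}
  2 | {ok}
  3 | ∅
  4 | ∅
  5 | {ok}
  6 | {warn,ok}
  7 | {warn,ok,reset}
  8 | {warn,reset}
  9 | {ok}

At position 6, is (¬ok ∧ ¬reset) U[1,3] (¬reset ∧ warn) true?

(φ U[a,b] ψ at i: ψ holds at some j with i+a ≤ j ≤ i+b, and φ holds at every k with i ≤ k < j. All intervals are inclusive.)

Need some j in [7,9] with (¬reset ∧ warn), and (¬ok ∧ ¬reset) at every k in [6,j-1].
  j=7: (¬reset ∧ warn) false.
  j=8: (¬reset ∧ warn) false.
  j=9: (¬reset ∧ warn) false.
No j in the window works → until fails.

No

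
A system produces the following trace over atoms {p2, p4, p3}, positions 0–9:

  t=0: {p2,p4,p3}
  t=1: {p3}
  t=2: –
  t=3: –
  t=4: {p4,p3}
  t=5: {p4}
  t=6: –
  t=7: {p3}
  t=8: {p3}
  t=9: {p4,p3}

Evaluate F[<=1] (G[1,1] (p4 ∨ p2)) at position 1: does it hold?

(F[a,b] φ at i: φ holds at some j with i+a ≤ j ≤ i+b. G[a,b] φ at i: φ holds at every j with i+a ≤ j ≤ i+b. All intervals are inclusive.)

Does not hold

Check G[1,1] (p4 ∨ p2) at each j in [1,2]:
  j=1: fails at 2
  j=2: fails at 3
No position in the window satisfies it → formula fails.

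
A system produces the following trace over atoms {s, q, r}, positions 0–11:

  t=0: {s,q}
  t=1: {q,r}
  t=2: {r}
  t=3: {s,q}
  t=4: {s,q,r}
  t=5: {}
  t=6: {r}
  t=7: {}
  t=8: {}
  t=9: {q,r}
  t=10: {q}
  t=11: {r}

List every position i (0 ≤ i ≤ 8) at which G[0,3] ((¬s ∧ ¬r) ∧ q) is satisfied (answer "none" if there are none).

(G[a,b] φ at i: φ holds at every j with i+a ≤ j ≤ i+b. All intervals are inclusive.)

Evaluate at each i in [0,8]:
  i=0: ✗ (fails at j=0)
  i=1: ✗ (fails at j=1)
  i=2: ✗ (fails at j=2)
  i=3: ✗ (fails at j=3)
  i=4: ✗ (fails at j=4)
  i=5: ✗ (fails at j=5)
  i=6: ✗ (fails at j=6)
  i=7: ✗ (fails at j=7)
  i=8: ✗ (fails at j=8)

none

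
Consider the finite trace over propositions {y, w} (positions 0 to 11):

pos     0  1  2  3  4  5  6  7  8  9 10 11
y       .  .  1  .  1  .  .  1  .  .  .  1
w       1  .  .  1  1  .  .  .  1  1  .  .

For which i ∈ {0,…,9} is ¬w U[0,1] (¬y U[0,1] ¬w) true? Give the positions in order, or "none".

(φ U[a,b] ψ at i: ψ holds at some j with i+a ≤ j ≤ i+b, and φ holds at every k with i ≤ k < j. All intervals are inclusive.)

Evaluate at each i in [0,9]:
  i=0: ✓ (rhs at j=0)
  i=1: ✓ (rhs at j=1)
  i=2: ✓ (rhs at j=2)
  i=3: ✗ (no rhs in [3,4])
  i=4: ✗ (lhs fails at k=4 before rhs at j=5)
  i=5: ✓ (rhs at j=5)
  i=6: ✓ (rhs at j=6)
  i=7: ✓ (rhs at j=7)
  i=8: ✗ (lhs fails at k=8 before rhs at j=9)
  i=9: ✓ (rhs at j=9)

0, 1, 2, 5, 6, 7, 9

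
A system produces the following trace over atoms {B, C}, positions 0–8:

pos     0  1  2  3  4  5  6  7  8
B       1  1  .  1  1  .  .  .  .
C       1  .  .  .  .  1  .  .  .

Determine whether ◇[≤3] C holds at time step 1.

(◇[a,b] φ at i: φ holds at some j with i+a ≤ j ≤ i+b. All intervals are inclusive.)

Check C at each j in [1,4]:
  j=1: false
  j=2: false
  j=3: false
  j=4: false
No position in the window satisfies it → formula fails.

No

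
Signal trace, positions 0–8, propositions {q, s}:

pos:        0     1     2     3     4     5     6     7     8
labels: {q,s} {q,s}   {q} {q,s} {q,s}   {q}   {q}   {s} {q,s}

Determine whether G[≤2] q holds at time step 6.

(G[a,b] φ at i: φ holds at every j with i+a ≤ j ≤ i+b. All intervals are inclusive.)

No

Check q at every j in [6,8]:
  j=6: true
  j=7: false
  j=8: true
Fails at j=7 → formula fails.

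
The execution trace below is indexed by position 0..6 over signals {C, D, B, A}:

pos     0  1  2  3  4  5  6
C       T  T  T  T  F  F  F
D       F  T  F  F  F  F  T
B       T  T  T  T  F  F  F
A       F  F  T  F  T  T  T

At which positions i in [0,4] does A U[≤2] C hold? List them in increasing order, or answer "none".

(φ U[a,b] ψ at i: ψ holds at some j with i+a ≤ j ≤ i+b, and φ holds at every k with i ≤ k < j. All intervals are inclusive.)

Evaluate at each i in [0,4]:
  i=0: ✓ (rhs at j=0)
  i=1: ✓ (rhs at j=1)
  i=2: ✓ (rhs at j=2)
  i=3: ✓ (rhs at j=3)
  i=4: ✗ (no rhs in [4,6])

0, 1, 2, 3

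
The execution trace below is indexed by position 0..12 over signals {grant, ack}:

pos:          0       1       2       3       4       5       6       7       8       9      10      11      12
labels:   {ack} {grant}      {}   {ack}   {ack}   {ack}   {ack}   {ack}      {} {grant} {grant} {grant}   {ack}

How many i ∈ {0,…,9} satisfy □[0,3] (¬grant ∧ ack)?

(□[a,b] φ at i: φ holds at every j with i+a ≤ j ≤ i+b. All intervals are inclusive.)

Evaluate at each i in [0,9]:
  i=0: ✗ (fails at j=1)
  i=1: ✗ (fails at j=1)
  i=2: ✗ (fails at j=2)
  i=3: ✓ (all of [3,6])
  i=4: ✓ (all of [4,7])
  i=5: ✗ (fails at j=8)
  i=6: ✗ (fails at j=8)
  i=7: ✗ (fails at j=8)
  i=8: ✗ (fails at j=8)
  i=9: ✗ (fails at j=9)
Positions where it holds: {3, 4} → 2.

2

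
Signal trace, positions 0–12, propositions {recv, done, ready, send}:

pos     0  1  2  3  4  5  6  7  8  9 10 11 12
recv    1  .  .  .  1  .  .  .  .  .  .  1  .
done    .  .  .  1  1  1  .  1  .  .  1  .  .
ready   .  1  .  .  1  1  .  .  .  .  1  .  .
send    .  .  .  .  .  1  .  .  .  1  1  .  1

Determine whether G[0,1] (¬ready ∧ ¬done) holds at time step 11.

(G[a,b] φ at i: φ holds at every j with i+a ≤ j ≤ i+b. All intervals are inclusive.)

Check (¬ready ∧ ¬done) at every j in [11,12]:
  j=11: true
  j=12: true
All positions satisfy it → formula holds.

Holds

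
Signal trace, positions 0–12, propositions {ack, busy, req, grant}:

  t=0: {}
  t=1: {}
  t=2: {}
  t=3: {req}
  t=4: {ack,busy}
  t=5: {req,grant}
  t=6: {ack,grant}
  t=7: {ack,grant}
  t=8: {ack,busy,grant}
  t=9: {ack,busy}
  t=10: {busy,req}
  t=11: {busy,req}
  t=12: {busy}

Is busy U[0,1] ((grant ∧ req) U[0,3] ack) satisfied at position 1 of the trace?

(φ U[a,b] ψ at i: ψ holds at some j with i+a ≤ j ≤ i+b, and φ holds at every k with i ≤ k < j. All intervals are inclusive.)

Need some j in [1,2] with ((grant ∧ req) U[0,3] ack), and busy at every k in [1,j-1].
  j=1: ((grant ∧ req) U[0,3] ack) — fails.
  j=2: ((grant ∧ req) U[0,3] ack) — fails.
No j in the window works → until fails.

No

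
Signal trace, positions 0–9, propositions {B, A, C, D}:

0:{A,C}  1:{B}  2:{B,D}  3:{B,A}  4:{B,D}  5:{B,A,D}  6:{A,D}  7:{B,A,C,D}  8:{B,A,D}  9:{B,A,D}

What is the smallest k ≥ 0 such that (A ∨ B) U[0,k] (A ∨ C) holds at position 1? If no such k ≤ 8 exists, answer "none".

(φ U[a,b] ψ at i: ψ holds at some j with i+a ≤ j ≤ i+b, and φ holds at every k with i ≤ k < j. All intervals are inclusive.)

2

Need earliest j ≥ 1 with (A ∨ C), and (A ∨ B) at every k in [1,j-1].
  j=1: rhs fails.
  j=2: rhs fails.
  j=3: rhs holds; lhs holds on [1,2]. k = 2.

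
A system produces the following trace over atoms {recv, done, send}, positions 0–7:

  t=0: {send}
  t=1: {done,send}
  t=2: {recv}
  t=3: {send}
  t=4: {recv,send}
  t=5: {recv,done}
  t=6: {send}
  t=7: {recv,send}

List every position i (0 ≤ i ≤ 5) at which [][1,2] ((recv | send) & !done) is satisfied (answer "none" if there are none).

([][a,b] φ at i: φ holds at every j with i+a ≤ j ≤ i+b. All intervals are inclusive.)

Evaluate at each i in [0,5]:
  i=0: ✗ (fails at j=1)
  i=1: ✓ (all of [2,3])
  i=2: ✓ (all of [3,4])
  i=3: ✗ (fails at j=5)
  i=4: ✗ (fails at j=5)
  i=5: ✓ (all of [6,7])

1, 2, 5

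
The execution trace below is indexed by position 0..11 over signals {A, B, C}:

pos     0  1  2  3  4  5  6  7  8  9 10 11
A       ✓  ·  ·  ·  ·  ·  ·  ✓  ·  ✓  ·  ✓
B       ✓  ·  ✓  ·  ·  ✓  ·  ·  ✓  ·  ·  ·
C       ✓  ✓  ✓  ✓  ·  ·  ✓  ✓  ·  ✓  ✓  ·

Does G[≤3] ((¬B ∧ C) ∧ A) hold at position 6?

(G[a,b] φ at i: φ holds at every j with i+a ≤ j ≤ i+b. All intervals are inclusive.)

Does not hold

Check ((¬B ∧ C) ∧ A) at every j in [6,9]:
  j=6: false
  j=7: true
  j=8: false
  j=9: true
Fails at j=6 → formula fails.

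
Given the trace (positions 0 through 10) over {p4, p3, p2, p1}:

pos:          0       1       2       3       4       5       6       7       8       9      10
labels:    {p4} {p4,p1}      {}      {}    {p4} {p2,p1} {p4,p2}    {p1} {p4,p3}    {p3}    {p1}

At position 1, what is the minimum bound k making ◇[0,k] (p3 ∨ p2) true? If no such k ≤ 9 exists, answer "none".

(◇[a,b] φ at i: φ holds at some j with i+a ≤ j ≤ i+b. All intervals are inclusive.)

Scan j = 1,2,… for (p3 ∨ p2):
  j=1: fails
  j=2: fails
  j=3: fails
  j=4: fails
  j=5: holds
First hit at j=5, so smallest k = 5-1 = 4.

4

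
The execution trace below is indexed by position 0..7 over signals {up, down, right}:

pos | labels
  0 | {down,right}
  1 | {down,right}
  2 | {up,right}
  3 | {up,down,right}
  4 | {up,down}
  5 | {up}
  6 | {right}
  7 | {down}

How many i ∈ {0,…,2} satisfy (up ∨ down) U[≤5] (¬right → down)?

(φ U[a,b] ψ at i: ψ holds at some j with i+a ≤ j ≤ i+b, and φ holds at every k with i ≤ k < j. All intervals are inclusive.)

3

Evaluate at each i in [0,2]:
  i=0: ✓ (rhs at j=0)
  i=1: ✓ (rhs at j=1)
  i=2: ✓ (rhs at j=2)
Positions where it holds: {0, 1, 2} → 3.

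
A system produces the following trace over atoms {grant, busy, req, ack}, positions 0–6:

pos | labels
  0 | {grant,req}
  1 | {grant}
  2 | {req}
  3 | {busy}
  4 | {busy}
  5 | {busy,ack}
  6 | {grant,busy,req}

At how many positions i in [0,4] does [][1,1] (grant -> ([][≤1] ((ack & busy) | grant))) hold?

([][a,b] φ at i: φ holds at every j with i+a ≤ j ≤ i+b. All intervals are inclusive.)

4

Evaluate at each i in [0,4]:
  i=0: ✗ (fails at j=1)
  i=1: ✓ (all of [2,2])
  i=2: ✓ (all of [3,3])
  i=3: ✓ (all of [4,4])
  i=4: ✓ (all of [5,5])
Positions where it holds: {1, 2, 3, 4} → 4.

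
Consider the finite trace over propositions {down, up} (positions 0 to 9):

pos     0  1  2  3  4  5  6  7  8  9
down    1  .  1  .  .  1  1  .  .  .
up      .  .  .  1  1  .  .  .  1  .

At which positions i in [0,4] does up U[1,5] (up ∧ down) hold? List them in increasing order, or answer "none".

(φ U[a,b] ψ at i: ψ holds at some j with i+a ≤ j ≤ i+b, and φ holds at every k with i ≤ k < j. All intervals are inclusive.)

none

Evaluate at each i in [0,4]:
  i=0: ✗ (no rhs in [1,5])
  i=1: ✗ (no rhs in [2,6])
  i=2: ✗ (no rhs in [3,7])
  i=3: ✗ (no rhs in [4,8])
  i=4: ✗ (no rhs in [5,9])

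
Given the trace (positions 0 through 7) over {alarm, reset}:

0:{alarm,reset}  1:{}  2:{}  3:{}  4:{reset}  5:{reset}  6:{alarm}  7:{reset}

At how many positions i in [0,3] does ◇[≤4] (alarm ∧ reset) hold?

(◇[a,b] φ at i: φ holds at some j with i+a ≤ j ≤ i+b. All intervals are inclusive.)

Evaluate at each i in [0,3]:
  i=0: ✓ (witness j=0)
  i=1: ✗ (none in [1,5])
  i=2: ✗ (none in [2,6])
  i=3: ✗ (none in [3,7])
Positions where it holds: {0} → 1.

1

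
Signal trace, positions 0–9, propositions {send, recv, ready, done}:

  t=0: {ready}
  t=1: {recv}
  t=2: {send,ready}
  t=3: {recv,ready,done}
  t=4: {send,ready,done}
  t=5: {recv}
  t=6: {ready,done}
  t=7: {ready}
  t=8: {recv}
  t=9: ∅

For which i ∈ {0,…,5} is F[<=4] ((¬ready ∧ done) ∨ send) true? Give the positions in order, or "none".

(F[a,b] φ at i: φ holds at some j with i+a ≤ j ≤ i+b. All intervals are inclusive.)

Evaluate at each i in [0,5]:
  i=0: ✓ (witness j=2)
  i=1: ✓ (witness j=2)
  i=2: ✓ (witness j=2)
  i=3: ✓ (witness j=4)
  i=4: ✓ (witness j=4)
  i=5: ✗ (none in [5,9])

0, 1, 2, 3, 4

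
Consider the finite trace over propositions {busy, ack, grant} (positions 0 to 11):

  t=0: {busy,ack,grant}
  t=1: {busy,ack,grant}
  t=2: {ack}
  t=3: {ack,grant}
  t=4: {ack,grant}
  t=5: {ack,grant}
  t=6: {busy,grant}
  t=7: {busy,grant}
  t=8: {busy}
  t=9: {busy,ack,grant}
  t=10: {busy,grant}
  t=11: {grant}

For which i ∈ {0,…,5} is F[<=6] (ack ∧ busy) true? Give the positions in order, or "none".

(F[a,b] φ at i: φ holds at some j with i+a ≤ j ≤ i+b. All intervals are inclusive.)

0, 1, 3, 4, 5

Evaluate at each i in [0,5]:
  i=0: ✓ (witness j=0)
  i=1: ✓ (witness j=1)
  i=2: ✗ (none in [2,8])
  i=3: ✓ (witness j=9)
  i=4: ✓ (witness j=9)
  i=5: ✓ (witness j=9)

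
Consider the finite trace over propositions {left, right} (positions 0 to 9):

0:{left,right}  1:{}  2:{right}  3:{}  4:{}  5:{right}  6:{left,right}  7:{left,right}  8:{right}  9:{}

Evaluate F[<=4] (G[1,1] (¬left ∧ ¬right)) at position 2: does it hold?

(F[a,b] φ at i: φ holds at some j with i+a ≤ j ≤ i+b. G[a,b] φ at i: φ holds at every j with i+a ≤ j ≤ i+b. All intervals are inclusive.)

Yes

Check G[1,1] (¬left ∧ ¬right) at each j in [2,6]:
  j=2: holds on [3,3]
  j=3: holds on [4,4]
  j=4: fails at 5
  j=5: fails at 6
  j=6: fails at 7
Found at j=2 → formula holds.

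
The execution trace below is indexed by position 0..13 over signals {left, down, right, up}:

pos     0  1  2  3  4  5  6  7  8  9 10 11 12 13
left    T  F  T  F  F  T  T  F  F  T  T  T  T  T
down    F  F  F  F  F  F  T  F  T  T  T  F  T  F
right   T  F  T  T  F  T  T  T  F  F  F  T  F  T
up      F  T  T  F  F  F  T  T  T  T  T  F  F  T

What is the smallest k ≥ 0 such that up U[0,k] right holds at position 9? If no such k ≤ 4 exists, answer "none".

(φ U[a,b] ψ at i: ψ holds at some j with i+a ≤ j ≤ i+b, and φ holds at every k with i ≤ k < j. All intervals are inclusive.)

2

Need earliest j ≥ 9 with right, and up at every k in [9,j-1].
  j=9: rhs fails.
  j=10: rhs fails.
  j=11: rhs holds; lhs holds on [9,10]. k = 2.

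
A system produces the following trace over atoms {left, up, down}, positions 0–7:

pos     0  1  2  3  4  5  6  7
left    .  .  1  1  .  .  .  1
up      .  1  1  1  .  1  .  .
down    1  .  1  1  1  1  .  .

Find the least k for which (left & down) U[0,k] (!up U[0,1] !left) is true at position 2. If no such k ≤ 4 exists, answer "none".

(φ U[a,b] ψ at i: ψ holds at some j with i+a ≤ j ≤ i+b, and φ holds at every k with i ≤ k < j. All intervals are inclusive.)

Need earliest j ≥ 2 with (!up U[0,1] !left), and (left & down) at every k in [2,j-1].
  j=2: rhs fails.
  j=3: rhs fails.
  j=4: rhs holds; lhs holds on [2,3]. k = 2.

2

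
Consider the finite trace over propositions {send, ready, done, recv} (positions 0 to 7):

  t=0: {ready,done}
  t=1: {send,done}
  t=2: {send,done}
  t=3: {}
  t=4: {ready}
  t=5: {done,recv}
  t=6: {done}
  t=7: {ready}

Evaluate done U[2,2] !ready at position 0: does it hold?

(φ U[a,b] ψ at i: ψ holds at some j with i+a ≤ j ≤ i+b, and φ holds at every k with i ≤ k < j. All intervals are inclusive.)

Holds

Need some j in [2,2] with !ready, and done at every k in [0,j-1].
  j=2: !ready holds; done holds at every k in [0,1] → satisfied.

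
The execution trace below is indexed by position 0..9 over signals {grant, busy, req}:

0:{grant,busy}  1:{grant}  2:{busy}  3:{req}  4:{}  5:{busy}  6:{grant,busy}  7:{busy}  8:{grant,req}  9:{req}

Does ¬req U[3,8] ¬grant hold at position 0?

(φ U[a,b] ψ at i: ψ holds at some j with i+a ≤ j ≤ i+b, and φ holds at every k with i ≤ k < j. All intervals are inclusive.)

Need some j in [3,8] with ¬grant, and ¬req at every k in [0,j-1].
  j=3: ¬grant holds; ¬req holds at every k in [0,2] → satisfied.

Holds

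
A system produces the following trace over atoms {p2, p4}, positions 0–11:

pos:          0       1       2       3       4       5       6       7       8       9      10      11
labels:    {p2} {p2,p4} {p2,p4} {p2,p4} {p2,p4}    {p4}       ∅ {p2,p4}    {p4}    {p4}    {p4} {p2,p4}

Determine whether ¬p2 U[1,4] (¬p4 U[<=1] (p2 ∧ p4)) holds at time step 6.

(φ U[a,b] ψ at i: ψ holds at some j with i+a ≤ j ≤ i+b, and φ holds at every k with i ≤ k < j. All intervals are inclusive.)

True

Need some j in [7,10] with (¬p4 U[<=1] (p2 ∧ p4)), and ¬p2 at every k in [6,j-1].
  j=7: (¬p4 U[<=1] (p2 ∧ p4)) holds; ¬p2 holds at every k in [6,6] → satisfied.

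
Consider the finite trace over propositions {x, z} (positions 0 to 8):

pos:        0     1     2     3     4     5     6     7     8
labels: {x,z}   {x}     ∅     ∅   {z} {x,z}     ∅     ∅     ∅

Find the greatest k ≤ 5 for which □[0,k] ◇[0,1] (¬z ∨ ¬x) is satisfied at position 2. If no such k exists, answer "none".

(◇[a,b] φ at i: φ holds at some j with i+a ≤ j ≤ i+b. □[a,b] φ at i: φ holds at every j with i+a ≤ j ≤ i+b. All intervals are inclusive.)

◇[0,1] (¬z ∨ ¬x) must hold from j=2 onward; find where it first fails.
  j=2: holds
  j=3: holds
  j=4: holds
  j=5: holds
  j=6: holds
  j=7: holds
Holds through j=7; largest k = 5.

5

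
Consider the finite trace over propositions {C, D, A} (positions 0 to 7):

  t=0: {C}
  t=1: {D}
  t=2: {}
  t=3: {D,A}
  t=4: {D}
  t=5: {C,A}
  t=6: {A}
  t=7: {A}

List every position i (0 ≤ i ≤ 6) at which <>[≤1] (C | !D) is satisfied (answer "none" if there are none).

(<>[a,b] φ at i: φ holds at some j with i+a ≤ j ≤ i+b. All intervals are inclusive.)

0, 1, 2, 4, 5, 6

Evaluate at each i in [0,6]:
  i=0: ✓ (witness j=0)
  i=1: ✓ (witness j=2)
  i=2: ✓ (witness j=2)
  i=3: ✗ (none in [3,4])
  i=4: ✓ (witness j=5)
  i=5: ✓ (witness j=5)
  i=6: ✓ (witness j=6)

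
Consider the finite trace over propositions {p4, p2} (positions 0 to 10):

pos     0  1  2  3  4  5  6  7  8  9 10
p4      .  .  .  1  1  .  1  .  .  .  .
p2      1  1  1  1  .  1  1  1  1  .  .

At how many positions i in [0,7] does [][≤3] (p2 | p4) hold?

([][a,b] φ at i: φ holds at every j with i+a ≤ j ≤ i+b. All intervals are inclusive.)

Evaluate at each i in [0,7]:
  i=0: ✓ (all of [0,3])
  i=1: ✓ (all of [1,4])
  i=2: ✓ (all of [2,5])
  i=3: ✓ (all of [3,6])
  i=4: ✓ (all of [4,7])
  i=5: ✓ (all of [5,8])
  i=6: ✗ (fails at j=9)
  i=7: ✗ (fails at j=9)
Positions where it holds: {0, 1, 2, 3, 4, 5} → 6.

6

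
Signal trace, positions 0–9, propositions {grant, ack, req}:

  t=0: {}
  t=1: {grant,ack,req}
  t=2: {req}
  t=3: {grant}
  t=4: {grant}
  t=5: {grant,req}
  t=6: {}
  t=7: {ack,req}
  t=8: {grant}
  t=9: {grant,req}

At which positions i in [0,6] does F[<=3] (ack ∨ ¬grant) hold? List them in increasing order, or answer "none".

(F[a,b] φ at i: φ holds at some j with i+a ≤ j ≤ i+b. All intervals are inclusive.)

Evaluate at each i in [0,6]:
  i=0: ✓ (witness j=0)
  i=1: ✓ (witness j=1)
  i=2: ✓ (witness j=2)
  i=3: ✓ (witness j=6)
  i=4: ✓ (witness j=6)
  i=5: ✓ (witness j=6)
  i=6: ✓ (witness j=6)

0, 1, 2, 3, 4, 5, 6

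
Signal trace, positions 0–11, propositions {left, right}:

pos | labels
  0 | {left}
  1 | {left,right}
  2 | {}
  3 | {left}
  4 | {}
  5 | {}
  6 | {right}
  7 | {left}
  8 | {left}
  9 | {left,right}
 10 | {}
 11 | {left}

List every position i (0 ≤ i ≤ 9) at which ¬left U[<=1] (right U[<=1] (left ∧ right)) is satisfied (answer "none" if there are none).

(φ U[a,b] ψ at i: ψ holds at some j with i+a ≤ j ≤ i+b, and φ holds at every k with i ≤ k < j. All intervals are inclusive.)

1, 9

Evaluate at each i in [0,9]:
  i=0: ✗ (lhs fails at k=0 before rhs at j=1)
  i=1: ✓ (rhs at j=1)
  i=2: ✗ (no rhs in [2,3])
  i=3: ✗ (no rhs in [3,4])
  i=4: ✗ (no rhs in [4,5])
  i=5: ✗ (no rhs in [5,6])
  i=6: ✗ (no rhs in [6,7])
  i=7: ✗ (no rhs in [7,8])
  i=8: ✗ (lhs fails at k=8 before rhs at j=9)
  i=9: ✓ (rhs at j=9)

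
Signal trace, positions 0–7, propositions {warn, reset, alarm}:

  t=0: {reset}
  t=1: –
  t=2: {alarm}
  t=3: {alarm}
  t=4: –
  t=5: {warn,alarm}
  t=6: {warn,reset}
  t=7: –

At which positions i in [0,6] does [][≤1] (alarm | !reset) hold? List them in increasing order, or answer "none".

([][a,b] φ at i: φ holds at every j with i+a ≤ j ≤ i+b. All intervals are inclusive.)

Evaluate at each i in [0,6]:
  i=0: ✗ (fails at j=0)
  i=1: ✓ (all of [1,2])
  i=2: ✓ (all of [2,3])
  i=3: ✓ (all of [3,4])
  i=4: ✓ (all of [4,5])
  i=5: ✗ (fails at j=6)
  i=6: ✗ (fails at j=6)

1, 2, 3, 4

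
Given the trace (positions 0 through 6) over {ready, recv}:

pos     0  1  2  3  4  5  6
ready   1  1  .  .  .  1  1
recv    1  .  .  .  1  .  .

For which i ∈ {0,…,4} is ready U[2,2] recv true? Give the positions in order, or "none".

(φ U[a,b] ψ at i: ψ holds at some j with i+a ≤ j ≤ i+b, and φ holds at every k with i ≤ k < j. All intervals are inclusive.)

none

Evaluate at each i in [0,4]:
  i=0: ✗ (no rhs in [2,2])
  i=1: ✗ (no rhs in [3,3])
  i=2: ✗ (lhs fails at k=2 before rhs at j=4)
  i=3: ✗ (no rhs in [5,5])
  i=4: ✗ (no rhs in [6,6])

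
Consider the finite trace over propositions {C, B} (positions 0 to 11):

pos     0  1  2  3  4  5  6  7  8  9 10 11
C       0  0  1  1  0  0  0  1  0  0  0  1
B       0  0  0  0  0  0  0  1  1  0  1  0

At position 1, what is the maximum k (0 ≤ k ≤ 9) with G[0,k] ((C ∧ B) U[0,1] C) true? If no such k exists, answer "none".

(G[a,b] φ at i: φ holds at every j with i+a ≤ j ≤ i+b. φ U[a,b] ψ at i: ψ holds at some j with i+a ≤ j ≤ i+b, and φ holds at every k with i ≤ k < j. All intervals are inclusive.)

none

((C ∧ B) U[0,1] C) must hold from j=1 onward; find where it first fails.
  j=1: fails → no k works.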